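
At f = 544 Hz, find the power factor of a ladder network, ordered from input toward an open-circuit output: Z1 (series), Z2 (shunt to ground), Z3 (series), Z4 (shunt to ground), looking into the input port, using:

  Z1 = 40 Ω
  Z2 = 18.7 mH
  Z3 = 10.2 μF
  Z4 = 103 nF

Step 1 — Angular frequency: ω = 2π·f = 2π·544 = 3418 rad/s.
Step 2 — Component impedances:
  Z1: Z = R = 40 Ω
  Z2: Z = jωL = j·3418·0.0187 = 0 + j63.92 Ω
  Z3: Z = 1/(jωC) = -j/(ω·C) = 0 - j28.68 Ω
  Z4: Z = 1/(jωC) = -j/(ω·C) = 0 - j2840 Ω
Step 3 — Ladder network (open output): work backward from the far end, alternating series and parallel combinations. Z_in = 40 + j65.37 Ω = 76.64∠58.5° Ω.
Step 4 — Power factor: PF = cos(φ) = Re(Z)/|Z| = 40/76.64 = 0.5219.
Step 5 — Type: Im(Z) = 65.37 ⇒ lagging (phase φ = 58.5°).

PF = 0.5219 (lagging, φ = 58.5°)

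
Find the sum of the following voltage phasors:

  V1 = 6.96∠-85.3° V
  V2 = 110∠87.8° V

Step 1 — Convert each phasor to rectangular form:
  V1 = 6.96·(cos(-85.3°) + j·sin(-85.3°)) = 0.5703 - j6.937 V
  V2 = 110·(cos(87.8°) + j·sin(87.8°)) = 4.223 + j109.9 V
Step 2 — Sum components: V_total = 4.793 + j103 V.
Step 3 — Convert to polar: |V_total| = 103.1 V, ∠V_total = 87.3°.

V_total = 103.1∠87.3° V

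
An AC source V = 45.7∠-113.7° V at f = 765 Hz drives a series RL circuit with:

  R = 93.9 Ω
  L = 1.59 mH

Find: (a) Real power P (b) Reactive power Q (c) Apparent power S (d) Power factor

Step 1 — Angular frequency: ω = 2π·f = 2π·765 = 4807 rad/s.
Step 2 — Component impedances:
  R: Z = R = 93.9 Ω
  L: Z = jωL = j·4807·0.00159 = 0 + j7.643 Ω
Step 3 — Series combination: Z_total = R + L = 93.9 + j7.643 Ω = 94.21∠4.7° Ω.
Step 4 — Source phasor: V = 45.7∠-113.7° V = -18.37 - j41.85 V.
Step 5 — Current: I = V / Z = -0.2304 - j0.4269 A = 0.4851∠-118.4° A.
Step 6 — Complex power: S = V·I* = 22.1 + j1.798 VA.
Step 7 — Real power: P = Re(S) = 22.1 W.
Step 8 — Reactive power: Q = Im(S) = 1.798 VAR.
Step 9 — Apparent power: |S| = 22.17 VA.
Step 10 — Power factor: PF = P/|S| = 0.9967 (lagging).

(a) P = 22.1 W  (b) Q = 1.798 VAR  (c) S = 22.17 VA  (d) PF = 0.9967 (lagging)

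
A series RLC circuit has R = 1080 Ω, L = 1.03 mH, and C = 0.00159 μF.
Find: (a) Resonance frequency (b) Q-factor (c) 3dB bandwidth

Step 1 — Resonance condition Im(Z)=0 gives ω₀ = 1/√(LC).
Step 2 — ω₀ = 1/√(0.00103·1.59e-09) = 7.814e+05 rad/s.
Step 3 — f₀ = ω₀/(2π) = 1.244e+05 Hz.
Step 4 — Series Q: Q = ω₀L/R = 7.814e+05·0.00103/1080 = 0.7452.
Step 5 — 3dB bandwidth: Δω = ω₀/Q = 1.049e+06 rad/s; BW = Δω/(2π) = 1.669e+05 Hz.

(a) f₀ = 1.244e+05 Hz  (b) Q = 0.7452  (c) BW = 1.669e+05 Hz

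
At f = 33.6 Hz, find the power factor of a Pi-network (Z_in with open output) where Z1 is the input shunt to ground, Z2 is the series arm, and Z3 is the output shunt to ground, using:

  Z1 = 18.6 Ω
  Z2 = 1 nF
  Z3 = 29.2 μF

Step 1 — Angular frequency: ω = 2π·f = 2π·33.6 = 211.1 rad/s.
Step 2 — Component impedances:
  Z1: Z = R = 18.6 Ω
  Z2: Z = 1/(jωC) = -j/(ω·C) = 0 - j4.737e+06 Ω
  Z3: Z = 1/(jωC) = -j/(ω·C) = 0 - j162.2 Ω
Step 3 — With open output, the series arm Z2 and the output shunt Z3 appear in series to ground: Z2 + Z3 = 0 - j4.737e+06 Ω.
Step 4 — Parallel with input shunt Z1: Z_in = Z1 || (Z2 + Z3) = 18.6 - j7.303e-05 Ω = 18.6∠-0.0° Ω.
Step 5 — Power factor: PF = cos(φ) = Re(Z)/|Z| = 18.6/18.6 = 1.
Step 6 — Type: Im(Z) = -7.303e-05 ⇒ leading (phase φ = -0.0°).

PF = 1 (leading, φ = -0.0°)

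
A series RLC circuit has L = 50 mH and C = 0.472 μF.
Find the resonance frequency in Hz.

Step 1 — Resonance condition Im(Z)=0 gives ω₀ = 1/√(LC).
Step 2 — ω₀ = 1/√(0.05·4.72e-07) = 6509 rad/s.
Step 3 — f₀ = ω₀/(2π) = 1036 Hz.

f₀ = 1036 Hz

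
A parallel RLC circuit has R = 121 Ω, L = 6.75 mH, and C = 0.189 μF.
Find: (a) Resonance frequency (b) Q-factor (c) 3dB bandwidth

Step 1 — Resonance: ω₀ = 1/√(LC) = 1/√(0.00675·1.89e-07) = 2.8e+04 rad/s.
Step 2 — f₀ = ω₀/(2π) = 4456 Hz.
Step 3 — Parallel Q: Q = R/(ω₀L) = 121/(2.8e+04·0.00675) = 0.6403.
Step 4 — Bandwidth: Δω = ω₀/Q = 4.373e+04 rad/s; BW = Δω/(2π) = 6959 Hz.

(a) f₀ = 4456 Hz  (b) Q = 0.6403  (c) BW = 6959 Hz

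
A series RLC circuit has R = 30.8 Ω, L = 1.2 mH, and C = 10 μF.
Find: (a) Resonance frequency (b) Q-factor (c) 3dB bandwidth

Step 1 — Resonance: ω₀ = 1/√(LC) = 1/√(0.0012·1e-05) = 9129 rad/s.
Step 2 — f₀ = ω₀/(2π) = 1453 Hz.
Step 3 — Series Q: Q = ω₀L/R = 9129·0.0012/30.8 = 0.3557.
Step 4 — Bandwidth: Δω = ω₀/Q = 2.567e+04 rad/s; BW = Δω/(2π) = 4085 Hz.

(a) f₀ = 1453 Hz  (b) Q = 0.3557  (c) BW = 4085 Hz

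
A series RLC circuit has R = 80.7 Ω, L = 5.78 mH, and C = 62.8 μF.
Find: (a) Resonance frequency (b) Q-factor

Step 1 — Resonance condition Im(Z)=0 gives ω₀ = 1/√(LC).
Step 2 — ω₀ = 1/√(0.00578·6.28e-05) = 1660 rad/s.
Step 3 — f₀ = ω₀/(2π) = 264.2 Hz.
Step 4 — Series Q: Q = ω₀L/R = 1660·0.00578/80.7 = 0.1189.

(a) f₀ = 264.2 Hz  (b) Q = 0.1189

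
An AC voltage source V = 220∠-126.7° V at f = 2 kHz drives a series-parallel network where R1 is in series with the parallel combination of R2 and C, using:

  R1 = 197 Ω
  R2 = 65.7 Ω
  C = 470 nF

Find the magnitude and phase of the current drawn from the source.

Step 1 — Angular frequency: ω = 2π·f = 2π·2000 = 1.257e+04 rad/s.
Step 2 — Component impedances:
  R1: Z = R = 197 Ω
  R2: Z = R = 65.7 Ω
  C: Z = 1/(jωC) = -j/(ω·C) = 0 - j169.3 Ω
Step 3 — Parallel branch: R2 || C = 1/(1/R2 + 1/C) = 57.1 - j22.16 Ω.
Step 4 — Series with R1: Z_total = R1 + (R2 || C) = 254.1 - j22.16 Ω = 255.1∠-5.0° Ω.
Step 5 — Source phasor: V = 220∠-126.7° V = -131.5 - j176.4 V.
Step 6 — Ohm's law: I = V / Z_total = (-131.5 - j176.4) / (254.1 - j22.16) = -0.4534 - j0.7337 A.
Step 7 — Convert to polar: |I| = 0.8625 A, ∠I = -121.7°.

I = 0.8625∠-121.7° A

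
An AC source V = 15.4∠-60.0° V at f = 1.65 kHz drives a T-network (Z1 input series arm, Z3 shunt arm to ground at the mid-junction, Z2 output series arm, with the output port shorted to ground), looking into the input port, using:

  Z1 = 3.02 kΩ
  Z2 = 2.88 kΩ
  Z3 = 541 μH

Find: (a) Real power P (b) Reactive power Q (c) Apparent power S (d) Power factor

Step 1 — Angular frequency: ω = 2π·f = 2π·1650 = 1.037e+04 rad/s.
Step 2 — Component impedances:
  Z1: Z = R = 3020 Ω
  Z2: Z = R = 2880 Ω
  Z3: Z = jωL = j·1.037e+04·0.000541 = 0 + j5.609 Ω
Step 3 — With the output port shorted to ground, the output series arm Z2 runs from the junction to ground; the shunt arm Z3 also runs from the junction to ground. They appear in parallel: Z3 || Z2 = 0.01092 + j5.609 Ω.
Step 4 — Series with input arm Z1: Z_in = Z1 + (Z3 || Z2) = 3020 + j5.609 Ω = 3020∠0.1° Ω.
Step 5 — Source phasor: V = 15.4∠-60.0° V = 7.7 - j13.34 V.
Step 6 — Current: I = V / Z = 0.002541 - j0.004421 A = 0.005099∠-60.1° A.
Step 7 — Complex power: S = V·I* = 0.07853 + j0.0001458 VA.
Step 8 — Real power: P = Re(S) = 0.07853 W.
Step 9 — Reactive power: Q = Im(S) = 0.0001458 VAR.
Step 10 — Apparent power: |S| = 0.07853 VA.
Step 11 — Power factor: PF = P/|S| = 1 (lagging).

(a) P = 0.07853 W  (b) Q = 0.0001458 VAR  (c) S = 0.07853 VA  (d) PF = 1 (lagging)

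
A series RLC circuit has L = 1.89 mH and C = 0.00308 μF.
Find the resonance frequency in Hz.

Step 1 — Resonance condition Im(Z)=0 gives ω₀ = 1/√(LC).
Step 2 — ω₀ = 1/√(0.00189·3.08e-09) = 4.145e+05 rad/s.
Step 3 — f₀ = ω₀/(2π) = 6.597e+04 Hz.

f₀ = 6.597e+04 Hz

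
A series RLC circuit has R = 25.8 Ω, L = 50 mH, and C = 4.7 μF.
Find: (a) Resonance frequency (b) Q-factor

Step 1 — Resonance condition Im(Z)=0 gives ω₀ = 1/√(LC).
Step 2 — ω₀ = 1/√(0.05·4.7e-06) = 2063 rad/s.
Step 3 — f₀ = ω₀/(2π) = 328.3 Hz.
Step 4 — Series Q: Q = ω₀L/R = 2063·0.05/25.8 = 3.998.

(a) f₀ = 328.3 Hz  (b) Q = 3.998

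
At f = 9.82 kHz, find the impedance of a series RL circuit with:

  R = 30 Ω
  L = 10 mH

Step 1 — Angular frequency: ω = 2π·f = 2π·9820 = 6.17e+04 rad/s.
Step 2 — Component impedances:
  R: Z = R = 30 Ω
  L: Z = jωL = j·6.17e+04·0.01 = 0 + j617 Ω
Step 3 — Series combination: Z_total = R + L = 30 + j617 Ω = 617.7∠87.2° Ω.

Z = 30 + j617 Ω = 617.7∠87.2° Ω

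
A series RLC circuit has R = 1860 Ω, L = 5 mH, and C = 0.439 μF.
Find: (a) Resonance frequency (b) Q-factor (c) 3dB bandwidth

Step 1 — Resonance condition Im(Z)=0 gives ω₀ = 1/√(LC).
Step 2 — ω₀ = 1/√(0.005·4.39e-07) = 2.134e+04 rad/s.
Step 3 — f₀ = ω₀/(2π) = 3397 Hz.
Step 4 — Series Q: Q = ω₀L/R = 2.134e+04·0.005/1860 = 0.05738.
Step 5 — 3dB bandwidth: Δω = ω₀/Q = 3.72e+05 rad/s; BW = Δω/(2π) = 5.921e+04 Hz.

(a) f₀ = 3397 Hz  (b) Q = 0.05738  (c) BW = 5.921e+04 Hz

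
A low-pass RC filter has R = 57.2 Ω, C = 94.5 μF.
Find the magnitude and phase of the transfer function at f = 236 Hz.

Step 1 — Angular frequency: ω = 2π·236 = 1483 rad/s.
Step 2 — Transfer function: H(jω) = 1/(1 + jωRC).
Step 3 — Denominator: 1 + jωRC = 1 + j·1483·57.2·9.45e-05 = 1 + j8.015.
Step 4 — H = 0.01533 - j0.1228.
Step 5 — Magnitude: |H| = 0.1238 (-18.1 dB); phase: φ = -82.9°.

|H| = 0.1238 (-18.1 dB), φ = -82.9°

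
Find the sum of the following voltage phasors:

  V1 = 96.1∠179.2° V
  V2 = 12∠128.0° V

Step 1 — Convert each phasor to rectangular form:
  V1 = 96.1·(cos(179.2°) + j·sin(179.2°)) = -96.09 + j1.342 V
  V2 = 12·(cos(128.0°) + j·sin(128.0°)) = -7.388 + j9.456 V
Step 2 — Sum components: V_total = -103.5 + j10.8 V.
Step 3 — Convert to polar: |V_total| = 104 V, ∠V_total = 174.0°.

V_total = 104∠174.0° V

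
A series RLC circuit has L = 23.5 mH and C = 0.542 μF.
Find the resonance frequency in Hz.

Step 1 — Resonance condition Im(Z)=0 gives ω₀ = 1/√(LC).
Step 2 — ω₀ = 1/√(0.0235·5.42e-07) = 8861 rad/s.
Step 3 — f₀ = ω₀/(2π) = 1410 Hz.

f₀ = 1410 Hz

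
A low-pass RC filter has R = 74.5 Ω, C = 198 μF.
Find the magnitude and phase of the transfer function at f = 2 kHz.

Step 1 — Angular frequency: ω = 2π·2000 = 1.257e+04 rad/s.
Step 2 — Transfer function: H(jω) = 1/(1 + jωRC).
Step 3 — Denominator: 1 + jωRC = 1 + j·1.257e+04·74.5·0.000198 = 1 + j185.4.
Step 4 — H = 2.91e-05 - j0.005395.
Step 5 — Magnitude: |H| = 0.005395 (-45.4 dB); phase: φ = -89.7°.

|H| = 0.005395 (-45.4 dB), φ = -89.7°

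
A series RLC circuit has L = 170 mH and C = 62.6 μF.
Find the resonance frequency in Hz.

Step 1 — Resonance condition Im(Z)=0 gives ω₀ = 1/√(LC).
Step 2 — ω₀ = 1/√(0.17·6.26e-05) = 306.5 rad/s.
Step 3 — f₀ = ω₀/(2π) = 48.79 Hz.

f₀ = 48.79 Hz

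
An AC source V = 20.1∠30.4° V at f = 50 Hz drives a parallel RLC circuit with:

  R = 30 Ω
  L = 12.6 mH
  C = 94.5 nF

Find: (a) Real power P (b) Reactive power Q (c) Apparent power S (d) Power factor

Step 1 — Angular frequency: ω = 2π·f = 2π·50 = 314.2 rad/s.
Step 2 — Component impedances:
  R: Z = R = 30 Ω
  L: Z = jωL = j·314.2·0.0126 = 0 + j3.958 Ω
  C: Z = 1/(jωC) = -j/(ω·C) = 0 - j3.368e+04 Ω
Step 3 — Parallel combination: 1/Z_total = 1/R + 1/L + 1/C; Z_total = 0.5135 + j3.891 Ω = 3.925∠82.5° Ω.
Step 4 — Source phasor: V = 20.1∠30.4° V = 17.34 + j10.17 V.
Step 5 — Current: I = V / Z = 3.147 - j4.04 A = 5.121∠-52.1° A.
Step 6 — Complex power: S = V·I* = 13.47 + j102.1 VA.
Step 7 — Real power: P = Re(S) = 13.47 W.
Step 8 — Reactive power: Q = Im(S) = 102.1 VAR.
Step 9 — Apparent power: |S| = 102.9 VA.
Step 10 — Power factor: PF = P/|S| = 0.1308 (lagging).

(a) P = 13.47 W  (b) Q = 102.1 VAR  (c) S = 102.9 VA  (d) PF = 0.1308 (lagging)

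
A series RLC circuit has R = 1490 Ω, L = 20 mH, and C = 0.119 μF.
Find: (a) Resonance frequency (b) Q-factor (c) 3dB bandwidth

Step 1 — Resonance condition Im(Z)=0 gives ω₀ = 1/√(LC).
Step 2 — ω₀ = 1/√(0.02·1.19e-07) = 2.05e+04 rad/s.
Step 3 — f₀ = ω₀/(2π) = 3262 Hz.
Step 4 — Series Q: Q = ω₀L/R = 2.05e+04·0.02/1490 = 0.2751.
Step 5 — 3dB bandwidth: Δω = ω₀/Q = 7.45e+04 rad/s; BW = Δω/(2π) = 1.186e+04 Hz.

(a) f₀ = 3262 Hz  (b) Q = 0.2751  (c) BW = 1.186e+04 Hz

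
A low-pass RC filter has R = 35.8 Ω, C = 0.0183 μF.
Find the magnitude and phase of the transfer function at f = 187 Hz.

Step 1 — Angular frequency: ω = 2π·187 = 1175 rad/s.
Step 2 — Transfer function: H(jω) = 1/(1 + jωRC).
Step 3 — Denominator: 1 + jωRC = 1 + j·1175·35.8·1.83e-08 = 1 + j0.0007698.
Step 4 — H = 1 - j0.0007698.
Step 5 — Magnitude: |H| = 1 (-0.0 dB); phase: φ = -0.0°.

|H| = 1 (-0.0 dB), φ = -0.0°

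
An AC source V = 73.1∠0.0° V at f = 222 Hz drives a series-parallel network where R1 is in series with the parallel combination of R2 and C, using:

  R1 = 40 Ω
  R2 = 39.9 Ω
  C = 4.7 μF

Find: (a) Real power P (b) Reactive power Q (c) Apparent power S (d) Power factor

Step 1 — Angular frequency: ω = 2π·f = 2π·222 = 1395 rad/s.
Step 2 — Component impedances:
  R1: Z = R = 40 Ω
  R2: Z = R = 39.9 Ω
  C: Z = 1/(jωC) = -j/(ω·C) = 0 - j152.5 Ω
Step 3 — Parallel branch: R2 || C = 1/(1/R2 + 1/C) = 37.34 - j9.769 Ω.
Step 4 — Series with R1: Z_total = R1 + (R2 || C) = 77.34 - j9.769 Ω = 77.96∠-7.2° Ω.
Step 5 — Source phasor: V = 73.1∠0.0° V = 73.1 V.
Step 6 — Current: I = V / Z = 0.9303 + j0.1175 A = 0.9377∠7.2° A.
Step 7 — Complex power: S = V·I* = 68 - j8.589 VA.
Step 8 — Real power: P = Re(S) = 68 W.
Step 9 — Reactive power: Q = Im(S) = -8.589 VAR.
Step 10 — Apparent power: |S| = 68.54 VA.
Step 11 — Power factor: PF = P/|S| = 0.9921 (leading).

(a) P = 68 W  (b) Q = -8.589 VAR  (c) S = 68.54 VA  (d) PF = 0.9921 (leading)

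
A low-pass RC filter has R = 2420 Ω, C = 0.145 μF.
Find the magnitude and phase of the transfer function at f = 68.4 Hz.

Step 1 — Angular frequency: ω = 2π·68.4 = 429.8 rad/s.
Step 2 — Transfer function: H(jω) = 1/(1 + jωRC).
Step 3 — Denominator: 1 + jωRC = 1 + j·429.8·2420·1.45e-07 = 1 + j0.1508.
Step 4 — H = 0.9778 - j0.1475.
Step 5 — Magnitude: |H| = 0.9888 (-0.1 dB); phase: φ = -8.6°.

|H| = 0.9888 (-0.1 dB), φ = -8.6°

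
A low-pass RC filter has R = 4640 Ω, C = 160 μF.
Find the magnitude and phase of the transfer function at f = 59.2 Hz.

Step 1 — Angular frequency: ω = 2π·59.2 = 372 rad/s.
Step 2 — Transfer function: H(jω) = 1/(1 + jωRC).
Step 3 — Denominator: 1 + jωRC = 1 + j·372·4640·0.00016 = 1 + j276.1.
Step 4 — H = 1.311e-05 - j0.003621.
Step 5 — Magnitude: |H| = 0.003621 (-48.8 dB); phase: φ = -89.8°.

|H| = 0.003621 (-48.8 dB), φ = -89.8°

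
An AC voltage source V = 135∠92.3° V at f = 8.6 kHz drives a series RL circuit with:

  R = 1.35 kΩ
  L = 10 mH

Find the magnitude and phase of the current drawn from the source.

Step 1 — Angular frequency: ω = 2π·f = 2π·8600 = 5.404e+04 rad/s.
Step 2 — Component impedances:
  R: Z = R = 1350 Ω
  L: Z = jωL = j·5.404e+04·0.01 = 0 + j540.4 Ω
Step 3 — Series combination: Z_total = R + L = 1350 + j540.4 Ω = 1454∠21.8° Ω.
Step 4 — Source phasor: V = 135∠92.3° V = -5.418 + j134.9 V.
Step 5 — Ohm's law: I = V / Z_total = (-5.418 + j134.9) / (1350 + j540.4) = 0.03101 + j0.08751 A.
Step 6 — Convert to polar: |I| = 0.09284 A, ∠I = 70.5°.

I = 0.09284∠70.5° A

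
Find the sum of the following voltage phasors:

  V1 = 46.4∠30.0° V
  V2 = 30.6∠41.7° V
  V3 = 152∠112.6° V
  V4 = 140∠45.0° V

Step 1 — Convert each phasor to rectangular form:
  V1 = 46.4·(cos(30.0°) + j·sin(30.0°)) = 40.18 + j23.2 V
  V2 = 30.6·(cos(41.7°) + j·sin(41.7°)) = 22.85 + j20.36 V
  V3 = 152·(cos(112.6°) + j·sin(112.6°)) = -58.41 + j140.3 V
  V4 = 140·(cos(45.0°) + j·sin(45.0°)) = 98.99 + j98.99 V
Step 2 — Sum components: V_total = 103.6 + j282.9 V.
Step 3 — Convert to polar: |V_total| = 301.3 V, ∠V_total = 69.9°.

V_total = 301.3∠69.9° V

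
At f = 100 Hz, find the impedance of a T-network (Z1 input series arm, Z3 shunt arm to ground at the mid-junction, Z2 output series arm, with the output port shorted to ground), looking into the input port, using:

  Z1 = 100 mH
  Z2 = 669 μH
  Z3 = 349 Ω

Step 1 — Angular frequency: ω = 2π·f = 2π·100 = 628.3 rad/s.
Step 2 — Component impedances:
  Z1: Z = jωL = j·628.3·0.1 = 0 + j62.83 Ω
  Z2: Z = jωL = j·628.3·0.000669 = 0 + j0.4203 Ω
  Z3: Z = R = 349 Ω
Step 3 — With the output port shorted to ground, the output series arm Z2 runs from the junction to ground; the shunt arm Z3 also runs from the junction to ground. They appear in parallel: Z3 || Z2 = 0.0005063 + j0.4203 Ω.
Step 4 — Series with input arm Z1: Z_in = Z1 + (Z3 || Z2) = 0.0005063 + j63.25 Ω = 63.25∠90.0° Ω.

Z = 0.0005063 + j63.25 Ω = 63.25∠90.0° Ω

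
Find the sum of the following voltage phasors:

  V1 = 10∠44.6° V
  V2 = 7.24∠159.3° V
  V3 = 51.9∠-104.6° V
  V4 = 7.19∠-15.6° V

Step 1 — Convert each phasor to rectangular form:
  V1 = 10·(cos(44.6°) + j·sin(44.6°)) = 7.12 + j7.022 V
  V2 = 7.24·(cos(159.3°) + j·sin(159.3°)) = -6.773 + j2.559 V
  V3 = 51.9·(cos(-104.6°) + j·sin(-104.6°)) = -13.08 - j50.22 V
  V4 = 7.19·(cos(-15.6°) + j·sin(-15.6°)) = 6.925 - j1.934 V
Step 2 — Sum components: V_total = -5.81 - j42.58 V.
Step 3 — Convert to polar: |V_total| = 42.97 V, ∠V_total = -97.8°.

V_total = 42.97∠-97.8° V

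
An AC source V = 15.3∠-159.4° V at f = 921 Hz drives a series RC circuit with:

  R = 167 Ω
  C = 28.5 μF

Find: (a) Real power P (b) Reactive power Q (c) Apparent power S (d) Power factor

Step 1 — Angular frequency: ω = 2π·f = 2π·921 = 5787 rad/s.
Step 2 — Component impedances:
  R: Z = R = 167 Ω
  C: Z = 1/(jωC) = -j/(ω·C) = 0 - j6.063 Ω
Step 3 — Series combination: Z_total = R + C = 167 - j6.063 Ω = 167.1∠-2.1° Ω.
Step 4 — Source phasor: V = 15.3∠-159.4° V = -14.32 - j5.383 V.
Step 5 — Current: I = V / Z = -0.08448 - j0.0353 A = 0.09156∠-157.3° A.
Step 6 — Complex power: S = V·I* = 1.4 - j0.05083 VA.
Step 7 — Real power: P = Re(S) = 1.4 W.
Step 8 — Reactive power: Q = Im(S) = -0.05083 VAR.
Step 9 — Apparent power: |S| = 1.401 VA.
Step 10 — Power factor: PF = P/|S| = 0.9993 (leading).

(a) P = 1.4 W  (b) Q = -0.05083 VAR  (c) S = 1.401 VA  (d) PF = 0.9993 (leading)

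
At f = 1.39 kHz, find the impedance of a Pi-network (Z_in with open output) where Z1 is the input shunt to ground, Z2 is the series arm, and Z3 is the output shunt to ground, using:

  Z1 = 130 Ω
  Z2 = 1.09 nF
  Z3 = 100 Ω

Step 1 — Angular frequency: ω = 2π·f = 2π·1390 = 8734 rad/s.
Step 2 — Component impedances:
  Z1: Z = R = 130 Ω
  Z2: Z = 1/(jωC) = -j/(ω·C) = 0 - j1.05e+05 Ω
  Z3: Z = R = 100 Ω
Step 3 — With open output, the series arm Z2 and the output shunt Z3 appear in series to ground: Z2 + Z3 = 100 - j1.05e+05 Ω.
Step 4 — Parallel with input shunt Z1: Z_in = Z1 || (Z2 + Z3) = 130 - j0.1609 Ω = 130∠-0.1° Ω.

Z = 130 - j0.1609 Ω = 130∠-0.1° Ω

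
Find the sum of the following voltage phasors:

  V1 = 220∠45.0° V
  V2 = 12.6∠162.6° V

Step 1 — Convert each phasor to rectangular form:
  V1 = 220·(cos(45.0°) + j·sin(45.0°)) = 155.6 + j155.6 V
  V2 = 12.6·(cos(162.6°) + j·sin(162.6°)) = -12.02 + j3.768 V
Step 2 — Sum components: V_total = 143.5 + j159.3 V.
Step 3 — Convert to polar: |V_total| = 214.5 V, ∠V_total = 48.0°.

V_total = 214.5∠48.0° V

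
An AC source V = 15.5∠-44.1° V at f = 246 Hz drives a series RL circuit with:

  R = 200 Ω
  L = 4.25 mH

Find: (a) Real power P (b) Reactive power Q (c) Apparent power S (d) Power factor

Step 1 — Angular frequency: ω = 2π·f = 2π·246 = 1546 rad/s.
Step 2 — Component impedances:
  R: Z = R = 200 Ω
  L: Z = jωL = j·1546·0.00425 = 0 + j6.569 Ω
Step 3 — Series combination: Z_total = R + L = 200 + j6.569 Ω = 200.1∠1.9° Ω.
Step 4 — Source phasor: V = 15.5∠-44.1° V = 11.13 - j10.79 V.
Step 5 — Current: I = V / Z = 0.05383 - j0.0557 A = 0.07746∠-46.0° A.
Step 6 — Complex power: S = V·I* = 1.2 + j0.03941 VA.
Step 7 — Real power: P = Re(S) = 1.2 W.
Step 8 — Reactive power: Q = Im(S) = 0.03941 VAR.
Step 9 — Apparent power: |S| = 1.201 VA.
Step 10 — Power factor: PF = P/|S| = 0.9995 (lagging).

(a) P = 1.2 W  (b) Q = 0.03941 VAR  (c) S = 1.201 VA  (d) PF = 0.9995 (lagging)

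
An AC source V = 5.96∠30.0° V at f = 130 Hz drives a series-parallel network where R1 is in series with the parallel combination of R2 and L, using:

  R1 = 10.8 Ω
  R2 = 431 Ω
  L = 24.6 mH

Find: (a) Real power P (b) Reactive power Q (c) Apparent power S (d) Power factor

Step 1 — Angular frequency: ω = 2π·f = 2π·130 = 816.8 rad/s.
Step 2 — Component impedances:
  R1: Z = R = 10.8 Ω
  R2: Z = R = 431 Ω
  L: Z = jωL = j·816.8·0.0246 = 0 + j20.09 Ω
Step 3 — Parallel branch: R2 || L = 1/(1/R2 + 1/L) = 0.9348 + j20.05 Ω.
Step 4 — Series with R1: Z_total = R1 + (R2 || L) = 11.73 + j20.05 Ω = 23.23∠59.7° Ω.
Step 5 — Source phasor: V = 5.96∠30.0° V = 5.162 + j2.98 V.
Step 6 — Current: I = V / Z = 0.2229 - j0.127 A = 0.2565∠-29.7° A.
Step 7 — Complex power: S = V·I* = 0.7723 + j1.32 VA.
Step 8 — Real power: P = Re(S) = 0.7723 W.
Step 9 — Reactive power: Q = Im(S) = 1.32 VAR.
Step 10 — Apparent power: |S| = 1.529 VA.
Step 11 — Power factor: PF = P/|S| = 0.5051 (lagging).

(a) P = 0.7723 W  (b) Q = 1.32 VAR  (c) S = 1.529 VA  (d) PF = 0.5051 (lagging)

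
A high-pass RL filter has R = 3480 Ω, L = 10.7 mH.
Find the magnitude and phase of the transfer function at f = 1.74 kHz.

Step 1 — Angular frequency: ω = 2π·1740 = 1.093e+04 rad/s.
Step 2 — Transfer function: H(jω) = jωL/(R + jωL).
Step 3 — Numerator jωL = j·117; denominator R + jωL = 3480 + j117.
Step 4 — H = 0.001129 + j0.03358.
Step 5 — Magnitude: |H| = 0.0336 (-29.5 dB); phase: φ = 88.1°.

|H| = 0.0336 (-29.5 dB), φ = 88.1°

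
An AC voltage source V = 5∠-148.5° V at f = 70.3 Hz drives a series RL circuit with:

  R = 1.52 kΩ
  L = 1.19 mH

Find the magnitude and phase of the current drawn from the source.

Step 1 — Angular frequency: ω = 2π·f = 2π·70.3 = 441.7 rad/s.
Step 2 — Component impedances:
  R: Z = R = 1520 Ω
  L: Z = jωL = j·441.7·0.00119 = 0 + j0.5256 Ω
Step 3 — Series combination: Z_total = R + L = 1520 + j0.5256 Ω = 1520∠0.0° Ω.
Step 4 — Source phasor: V = 5∠-148.5° V = -4.263 - j2.612 V.
Step 5 — Ohm's law: I = V / Z_total = (-4.263 - j2.612) / (1520 + j0.5256) = -0.002805 - j0.001718 A.
Step 6 — Convert to polar: |I| = 0.003289 A, ∠I = -148.5°.

I = 0.003289∠-148.5° A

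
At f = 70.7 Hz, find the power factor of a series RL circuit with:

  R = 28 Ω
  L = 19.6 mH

Step 1 — Angular frequency: ω = 2π·f = 2π·70.7 = 444.2 rad/s.
Step 2 — Component impedances:
  R: Z = R = 28 Ω
  L: Z = jωL = j·444.2·0.0196 = 0 + j8.707 Ω
Step 3 — Series combination: Z_total = R + L = 28 + j8.707 Ω = 29.32∠17.3° Ω.
Step 4 — Power factor: PF = cos(φ) = Re(Z)/|Z| = 28/29.322 = 0.9549.
Step 5 — Type: Im(Z) = 8.707 ⇒ lagging (phase φ = 17.3°).

PF = 0.9549 (lagging, φ = 17.3°)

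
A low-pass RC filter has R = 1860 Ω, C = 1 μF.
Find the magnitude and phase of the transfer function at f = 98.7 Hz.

Step 1 — Angular frequency: ω = 2π·98.7 = 620.2 rad/s.
Step 2 — Transfer function: H(jω) = 1/(1 + jωRC).
Step 3 — Denominator: 1 + jωRC = 1 + j·620.2·1860·1e-06 = 1 + j1.153.
Step 4 — H = 0.4291 - j0.4949.
Step 5 — Magnitude: |H| = 0.655 (-3.7 dB); phase: φ = -49.1°.

|H| = 0.655 (-3.7 dB), φ = -49.1°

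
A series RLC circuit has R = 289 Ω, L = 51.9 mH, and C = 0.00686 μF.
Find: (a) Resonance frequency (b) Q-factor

Step 1 — Resonance condition Im(Z)=0 gives ω₀ = 1/√(LC).
Step 2 — ω₀ = 1/√(0.0519·6.86e-09) = 5.3e+04 rad/s.
Step 3 — f₀ = ω₀/(2π) = 8435 Hz.
Step 4 — Series Q: Q = ω₀L/R = 5.3e+04·0.0519/289 = 9.518.

(a) f₀ = 8435 Hz  (b) Q = 9.518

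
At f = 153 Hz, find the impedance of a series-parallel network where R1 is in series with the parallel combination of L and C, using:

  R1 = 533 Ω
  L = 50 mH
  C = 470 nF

Step 1 — Angular frequency: ω = 2π·f = 2π·153 = 961.3 rad/s.
Step 2 — Component impedances:
  R1: Z = R = 533 Ω
  L: Z = jωL = j·961.3·0.05 = 0 + j48.07 Ω
  C: Z = 1/(jωC) = -j/(ω·C) = 0 - j2213 Ω
Step 3 — Parallel branch: L || C = 1/(1/L + 1/C) = 0 + j49.13 Ω.
Step 4 — Series with R1: Z_total = R1 + (L || C) = 533 + j49.13 Ω = 535.3∠5.3° Ω.

Z = 533 + j49.13 Ω = 535.3∠5.3° Ω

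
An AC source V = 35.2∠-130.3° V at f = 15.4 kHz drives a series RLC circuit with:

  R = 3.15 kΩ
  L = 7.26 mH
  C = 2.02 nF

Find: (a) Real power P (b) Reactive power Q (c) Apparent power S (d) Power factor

Step 1 — Angular frequency: ω = 2π·f = 2π·1.54e+04 = 9.676e+04 rad/s.
Step 2 — Component impedances:
  R: Z = R = 3150 Ω
  L: Z = jωL = j·9.676e+04·0.00726 = 0 + j702.5 Ω
  C: Z = 1/(jωC) = -j/(ω·C) = 0 - j5116 Ω
Step 3 — Series combination: Z_total = R + L + C = 3150 - j4414 Ω = 5422∠-54.5° Ω.
Step 4 — Source phasor: V = 35.2∠-130.3° V = -22.77 - j26.85 V.
Step 5 — Current: I = V / Z = 0.001591 - j0.006294 A = 0.006491∠-75.8° A.
Step 6 — Complex power: S = V·I* = 0.1327 - j0.186 VA.
Step 7 — Real power: P = Re(S) = 0.1327 W.
Step 8 — Reactive power: Q = Im(S) = -0.186 VAR.
Step 9 — Apparent power: |S| = 0.2285 VA.
Step 10 — Power factor: PF = P/|S| = 0.5809 (leading).

(a) P = 0.1327 W  (b) Q = -0.186 VAR  (c) S = 0.2285 VA  (d) PF = 0.5809 (leading)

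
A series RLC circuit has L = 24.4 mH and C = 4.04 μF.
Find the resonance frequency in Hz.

Step 1 — Resonance condition Im(Z)=0 gives ω₀ = 1/√(LC).
Step 2 — ω₀ = 1/√(0.0244·4.04e-06) = 3185 rad/s.
Step 3 — f₀ = ω₀/(2π) = 506.9 Hz.

f₀ = 506.9 Hz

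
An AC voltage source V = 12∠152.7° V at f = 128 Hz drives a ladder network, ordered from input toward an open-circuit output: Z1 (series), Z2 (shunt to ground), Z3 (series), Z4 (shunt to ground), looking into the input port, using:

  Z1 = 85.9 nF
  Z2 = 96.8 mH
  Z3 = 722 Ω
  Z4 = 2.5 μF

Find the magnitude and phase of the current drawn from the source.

Step 1 — Angular frequency: ω = 2π·f = 2π·128 = 804.2 rad/s.
Step 2 — Component impedances:
  Z1: Z = 1/(jωC) = -j/(ω·C) = 0 - j1.447e+04 Ω
  Z2: Z = jωL = j·804.2·0.0968 = 0 + j77.85 Ω
  Z3: Z = R = 722 Ω
  Z4: Z = 1/(jωC) = -j/(ω·C) = 0 - j497.4 Ω
Step 3 — Ladder network (open output): work backward from the far end, alternating series and parallel combinations. Z_in = 6.276 - j1.439e+04 Ω = 1.439e+04∠-90.0° Ω.
Step 4 — Source phasor: V = 12∠152.7° V = -10.66 + j5.504 V.
Step 5 — Ohm's law: I = V / Z_total = (-10.66 + j5.504) / (6.276 - j1.439e+04) = -0.0003827 - j0.0007407 A.
Step 6 — Convert to polar: |I| = 0.0008337 A, ∠I = -117.3°.

I = 0.0008337∠-117.3° A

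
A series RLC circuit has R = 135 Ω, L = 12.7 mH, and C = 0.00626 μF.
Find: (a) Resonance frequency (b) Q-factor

Step 1 — Resonance condition Im(Z)=0 gives ω₀ = 1/√(LC).
Step 2 — ω₀ = 1/√(0.0127·6.26e-09) = 1.122e+05 rad/s.
Step 3 — f₀ = ω₀/(2π) = 1.785e+04 Hz.
Step 4 — Series Q: Q = ω₀L/R = 1.122e+05·0.0127/135 = 10.55.

(a) f₀ = 1.785e+04 Hz  (b) Q = 10.55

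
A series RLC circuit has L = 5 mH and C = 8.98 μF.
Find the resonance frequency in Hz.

Step 1 — Resonance condition Im(Z)=0 gives ω₀ = 1/√(LC).
Step 2 — ω₀ = 1/√(0.005·8.98e-06) = 4719 rad/s.
Step 3 — f₀ = ω₀/(2π) = 751.1 Hz.

f₀ = 751.1 Hz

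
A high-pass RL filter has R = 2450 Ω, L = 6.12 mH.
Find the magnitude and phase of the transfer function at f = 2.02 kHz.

Step 1 — Angular frequency: ω = 2π·2020 = 1.269e+04 rad/s.
Step 2 — Transfer function: H(jω) = jωL/(R + jωL).
Step 3 — Numerator jωL = j·77.68; denominator R + jωL = 2450 + j77.68.
Step 4 — H = 0.001004 + j0.03167.
Step 5 — Magnitude: |H| = 0.03169 (-30.0 dB); phase: φ = 88.2°.

|H| = 0.03169 (-30.0 dB), φ = 88.2°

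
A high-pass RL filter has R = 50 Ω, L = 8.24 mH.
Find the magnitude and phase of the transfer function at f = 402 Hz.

Step 1 — Angular frequency: ω = 2π·402 = 2526 rad/s.
Step 2 — Transfer function: H(jω) = jωL/(R + jωL).
Step 3 — Numerator jωL = j·20.81; denominator R + jωL = 50 + j20.81.
Step 4 — H = 0.1477 + j0.3548.
Step 5 — Magnitude: |H| = 0.3843 (-8.3 dB); phase: φ = 67.4°.

|H| = 0.3843 (-8.3 dB), φ = 67.4°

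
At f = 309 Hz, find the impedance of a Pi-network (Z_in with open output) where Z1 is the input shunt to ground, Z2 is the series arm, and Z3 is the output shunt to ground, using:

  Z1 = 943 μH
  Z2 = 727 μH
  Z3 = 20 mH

Step 1 — Angular frequency: ω = 2π·f = 2π·309 = 1942 rad/s.
Step 2 — Component impedances:
  Z1: Z = jωL = j·1942·0.000943 = 0 + j1.831 Ω
  Z2: Z = jωL = j·1942·0.000727 = 0 + j1.411 Ω
  Z3: Z = jωL = j·1942·0.02 = 0 + j38.83 Ω
Step 3 — With open output, the series arm Z2 and the output shunt Z3 appear in series to ground: Z2 + Z3 = 0 + j40.24 Ω.
Step 4 — Parallel with input shunt Z1: Z_in = Z1 || (Z2 + Z3) = 0 + j1.751 Ω = 1.751∠90.0° Ω.

Z = 0 + j1.751 Ω = 1.751∠90.0° Ω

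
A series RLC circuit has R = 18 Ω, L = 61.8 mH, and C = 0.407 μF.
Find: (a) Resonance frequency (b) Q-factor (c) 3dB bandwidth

Step 1 — Resonance: ω₀ = 1/√(LC) = 1/√(0.0618·4.07e-07) = 6305 rad/s.
Step 2 — f₀ = ω₀/(2π) = 1004 Hz.
Step 3 — Series Q: Q = ω₀L/R = 6305·0.0618/18 = 21.65.
Step 4 — Bandwidth: Δω = ω₀/Q = 291.3 rad/s; BW = Δω/(2π) = 46.36 Hz.

(a) f₀ = 1004 Hz  (b) Q = 21.65  (c) BW = 46.36 Hz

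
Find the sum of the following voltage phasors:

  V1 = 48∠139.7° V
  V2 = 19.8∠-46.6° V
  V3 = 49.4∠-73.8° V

Step 1 — Convert each phasor to rectangular form:
  V1 = 48·(cos(139.7°) + j·sin(139.7°)) = -36.61 + j31.05 V
  V2 = 19.8·(cos(-46.6°) + j·sin(-46.6°)) = 13.6 - j14.39 V
  V3 = 49.4·(cos(-73.8°) + j·sin(-73.8°)) = 13.78 - j47.44 V
Step 2 — Sum components: V_total = -9.222 - j30.78 V.
Step 3 — Convert to polar: |V_total| = 32.13 V, ∠V_total = -106.7°.

V_total = 32.13∠-106.7° V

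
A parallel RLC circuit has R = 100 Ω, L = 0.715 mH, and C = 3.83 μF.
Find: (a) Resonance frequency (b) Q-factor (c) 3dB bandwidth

Step 1 — Resonance: ω₀ = 1/√(LC) = 1/√(0.000715·3.83e-06) = 1.911e+04 rad/s.
Step 2 — f₀ = ω₀/(2π) = 3041 Hz.
Step 3 — Parallel Q: Q = R/(ω₀L) = 100/(1.911e+04·0.000715) = 7.319.
Step 4 — Bandwidth: Δω = ω₀/Q = 2611 rad/s; BW = Δω/(2π) = 415.5 Hz.

(a) f₀ = 3041 Hz  (b) Q = 7.319  (c) BW = 415.5 Hz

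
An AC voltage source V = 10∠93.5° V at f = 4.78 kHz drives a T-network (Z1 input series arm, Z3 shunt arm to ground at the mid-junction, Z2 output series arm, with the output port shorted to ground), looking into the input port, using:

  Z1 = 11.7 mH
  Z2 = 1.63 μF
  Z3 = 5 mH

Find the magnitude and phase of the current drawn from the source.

Step 1 — Angular frequency: ω = 2π·f = 2π·4780 = 3.003e+04 rad/s.
Step 2 — Component impedances:
  Z1: Z = jωL = j·3.003e+04·0.0117 = 0 + j351.4 Ω
  Z2: Z = 1/(jωC) = -j/(ω·C) = 0 - j20.43 Ω
  Z3: Z = jωL = j·3.003e+04·0.005 = 0 + j150.2 Ω
Step 3 — With the output port shorted to ground, the output series arm Z2 runs from the junction to ground; the shunt arm Z3 also runs from the junction to ground. They appear in parallel: Z3 || Z2 = 0 - j23.64 Ω.
Step 4 — Series with input arm Z1: Z_in = Z1 + (Z3 || Z2) = 0 + j327.8 Ω = 327.8∠90.0° Ω.
Step 5 — Source phasor: V = 10∠93.5° V = -0.6105 + j9.981 V.
Step 6 — Ohm's law: I = V / Z_total = (-0.6105 + j9.981) / (0 + j327.8) = 0.03045 + j0.001863 A.
Step 7 — Convert to polar: |I| = 0.03051 A, ∠I = 3.5°.

I = 0.03051∠3.5° A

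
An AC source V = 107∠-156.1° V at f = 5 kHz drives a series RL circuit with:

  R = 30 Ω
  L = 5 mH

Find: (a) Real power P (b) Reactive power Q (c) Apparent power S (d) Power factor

Step 1 — Angular frequency: ω = 2π·f = 2π·5000 = 3.142e+04 rad/s.
Step 2 — Component impedances:
  R: Z = R = 30 Ω
  L: Z = jωL = j·3.142e+04·0.005 = 0 + j157.1 Ω
Step 3 — Series combination: Z_total = R + L = 30 + j157.1 Ω = 159.9∠79.2° Ω.
Step 4 — Source phasor: V = 107∠-156.1° V = -97.83 - j43.35 V.
Step 5 — Current: I = V / Z = -0.381 + j0.55 A = 0.6691∠124.7° A.
Step 6 — Complex power: S = V·I* = 13.43 + j70.32 VA.
Step 7 — Real power: P = Re(S) = 13.43 W.
Step 8 — Reactive power: Q = Im(S) = 70.32 VAR.
Step 9 — Apparent power: |S| = 71.59 VA.
Step 10 — Power factor: PF = P/|S| = 0.1876 (lagging).

(a) P = 13.43 W  (b) Q = 70.32 VAR  (c) S = 71.59 VA  (d) PF = 0.1876 (lagging)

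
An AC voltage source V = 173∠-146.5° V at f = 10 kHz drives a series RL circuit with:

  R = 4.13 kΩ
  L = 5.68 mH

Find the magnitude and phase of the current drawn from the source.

Step 1 — Angular frequency: ω = 2π·f = 2π·1e+04 = 6.283e+04 rad/s.
Step 2 — Component impedances:
  R: Z = R = 4130 Ω
  L: Z = jωL = j·6.283e+04·0.00568 = 0 + j356.9 Ω
Step 3 — Series combination: Z_total = R + L = 4130 + j356.9 Ω = 4145∠4.9° Ω.
Step 4 — Source phasor: V = 173∠-146.5° V = -144.3 - j95.49 V.
Step 5 — Ohm's law: I = V / Z_total = (-144.3 - j95.49) / (4130 + j356.9) = -0.03665 - j0.01995 A.
Step 6 — Convert to polar: |I| = 0.04173 A, ∠I = -151.4°.

I = 0.04173∠-151.4° A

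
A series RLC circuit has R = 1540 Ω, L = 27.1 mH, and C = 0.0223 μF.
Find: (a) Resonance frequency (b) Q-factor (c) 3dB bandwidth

Step 1 — Resonance: ω₀ = 1/√(LC) = 1/√(0.0271·2.23e-08) = 4.068e+04 rad/s.
Step 2 — f₀ = ω₀/(2π) = 6474 Hz.
Step 3 — Series Q: Q = ω₀L/R = 4.068e+04·0.0271/1540 = 0.7158.
Step 4 — Bandwidth: Δω = ω₀/Q = 5.683e+04 rad/s; BW = Δω/(2π) = 9044 Hz.

(a) f₀ = 6474 Hz  (b) Q = 0.7158  (c) BW = 9044 Hz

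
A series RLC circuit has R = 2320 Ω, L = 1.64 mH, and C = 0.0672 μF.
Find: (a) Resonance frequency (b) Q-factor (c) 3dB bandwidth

Step 1 — Resonance: ω₀ = 1/√(LC) = 1/√(0.00164·6.72e-08) = 9.526e+04 rad/s.
Step 2 — f₀ = ω₀/(2π) = 1.516e+04 Hz.
Step 3 — Series Q: Q = ω₀L/R = 9.526e+04·0.00164/2320 = 0.06734.
Step 4 — Bandwidth: Δω = ω₀/Q = 1.415e+06 rad/s; BW = Δω/(2π) = 2.251e+05 Hz.

(a) f₀ = 1.516e+04 Hz  (b) Q = 0.06734  (c) BW = 2.251e+05 Hz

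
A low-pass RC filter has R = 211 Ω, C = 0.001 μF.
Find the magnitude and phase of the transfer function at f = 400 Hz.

Step 1 — Angular frequency: ω = 2π·400 = 2513 rad/s.
Step 2 — Transfer function: H(jω) = 1/(1 + jωRC).
Step 3 — Denominator: 1 + jωRC = 1 + j·2513·211·1e-09 = 1 + j0.0005303.
Step 4 — H = 1 - j0.0005303.
Step 5 — Magnitude: |H| = 1 (-0.0 dB); phase: φ = -0.0°.

|H| = 1 (-0.0 dB), φ = -0.0°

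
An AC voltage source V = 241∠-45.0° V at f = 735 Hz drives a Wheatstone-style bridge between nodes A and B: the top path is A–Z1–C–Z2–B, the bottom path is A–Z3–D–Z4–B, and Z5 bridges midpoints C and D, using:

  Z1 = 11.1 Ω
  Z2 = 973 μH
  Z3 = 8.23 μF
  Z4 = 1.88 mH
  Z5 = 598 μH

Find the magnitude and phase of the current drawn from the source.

Step 1 — Angular frequency: ω = 2π·f = 2π·735 = 4618 rad/s.
Step 2 — Component impedances:
  Z1: Z = R = 11.1 Ω
  Z2: Z = jωL = j·4618·0.000973 = 0 + j4.493 Ω
  Z3: Z = 1/(jωC) = -j/(ω·C) = 0 - j26.31 Ω
  Z4: Z = jωL = j·4618·0.00188 = 0 + j8.682 Ω
  Z5: Z = jωL = j·4618·0.000598 = 0 + j2.762 Ω
Step 3 — Bridge requires nodal analysis (the Z5 bridge couples midpoints C and D, so the two paths cannot be reduced to a simple series/parallel combination). Setting node B to ground and injecting 1 A at node A, the 3-node admittance system at A, C, D solves to V_A = Z_AB = 9.75 - j1.253 Ω = 9.83∠-7.3° Ω.
Step 4 — Source phasor: V = 241∠-45.0° V = 170.4 - j170.4 V.
Step 5 — Ohm's law: I = V / Z_total = (170.4 - j170.4) / (9.75 - j1.253) = 19.4 - j14.99 A.
Step 6 — Convert to polar: |I| = 24.52 A, ∠I = -37.7°.

I = 24.52∠-37.7° A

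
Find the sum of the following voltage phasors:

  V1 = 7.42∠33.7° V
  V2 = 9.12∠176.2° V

Step 1 — Convert each phasor to rectangular form:
  V1 = 7.42·(cos(33.7°) + j·sin(33.7°)) = 6.173 + j4.117 V
  V2 = 9.12·(cos(176.2°) + j·sin(176.2°)) = -9.1 + j0.6044 V
Step 2 — Sum components: V_total = -2.927 + j4.721 V.
Step 3 — Convert to polar: |V_total| = 5.555 V, ∠V_total = 121.8°.

V_total = 5.555∠121.8° V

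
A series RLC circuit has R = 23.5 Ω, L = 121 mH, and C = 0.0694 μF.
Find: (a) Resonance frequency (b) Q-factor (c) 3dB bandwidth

Step 1 — Resonance condition Im(Z)=0 gives ω₀ = 1/√(LC).
Step 2 — ω₀ = 1/√(0.121·6.94e-08) = 1.091e+04 rad/s.
Step 3 — f₀ = ω₀/(2π) = 1737 Hz.
Step 4 — Series Q: Q = ω₀L/R = 1.091e+04·0.121/23.5 = 56.19.
Step 5 — 3dB bandwidth: Δω = ω₀/Q = 194.2 rad/s; BW = Δω/(2π) = 30.91 Hz.

(a) f₀ = 1737 Hz  (b) Q = 56.19  (c) BW = 30.91 Hz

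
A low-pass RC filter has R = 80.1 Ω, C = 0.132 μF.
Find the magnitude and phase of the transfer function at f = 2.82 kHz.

Step 1 — Angular frequency: ω = 2π·2820 = 1.772e+04 rad/s.
Step 2 — Transfer function: H(jω) = 1/(1 + jωRC).
Step 3 — Denominator: 1 + jωRC = 1 + j·1.772e+04·80.1·1.32e-07 = 1 + j0.1873.
Step 4 — H = 0.9661 - j0.181.
Step 5 — Magnitude: |H| = 0.9829 (-0.1 dB); phase: φ = -10.6°.

|H| = 0.9829 (-0.1 dB), φ = -10.6°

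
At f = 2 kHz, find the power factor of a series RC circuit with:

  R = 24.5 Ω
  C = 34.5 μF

Step 1 — Angular frequency: ω = 2π·f = 2π·2000 = 1.257e+04 rad/s.
Step 2 — Component impedances:
  R: Z = R = 24.5 Ω
  C: Z = 1/(jωC) = -j/(ω·C) = 0 - j2.307 Ω
Step 3 — Series combination: Z_total = R + C = 24.5 - j2.307 Ω = 24.61∠-5.4° Ω.
Step 4 — Power factor: PF = cos(φ) = Re(Z)/|Z| = 24.5/24.608 = 0.9956.
Step 5 — Type: Im(Z) = -2.307 ⇒ leading (phase φ = -5.4°).

PF = 0.9956 (leading, φ = -5.4°)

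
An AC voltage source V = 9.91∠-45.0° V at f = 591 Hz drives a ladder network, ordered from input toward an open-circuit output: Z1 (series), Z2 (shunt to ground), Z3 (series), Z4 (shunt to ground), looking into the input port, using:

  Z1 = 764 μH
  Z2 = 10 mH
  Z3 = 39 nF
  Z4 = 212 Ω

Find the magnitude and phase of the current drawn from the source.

Step 1 — Angular frequency: ω = 2π·f = 2π·591 = 3713 rad/s.
Step 2 — Component impedances:
  Z1: Z = jωL = j·3713·0.000764 = 0 + j2.837 Ω
  Z2: Z = jωL = j·3713·0.01 = 0 + j37.13 Ω
  Z3: Z = 1/(jωC) = -j/(ω·C) = 0 - j6905 Ω
  Z4: Z = R = 212 Ω
Step 3 — Ladder network (open output): work backward from the far end, alternating series and parallel combinations. Z_in = 0.006192 + j40.17 Ω = 40.17∠90.0° Ω.
Step 4 — Source phasor: V = 9.91∠-45.0° V = 7.007 - j7.007 V.
Step 5 — Ohm's law: I = V / Z_total = (7.007 - j7.007) / (0.006192 + j40.17) = -0.1744 - j0.1745 A.
Step 6 — Convert to polar: |I| = 0.2467 A, ∠I = -135.0°.

I = 0.2467∠-135.0° A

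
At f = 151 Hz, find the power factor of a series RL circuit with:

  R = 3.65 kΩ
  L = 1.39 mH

Step 1 — Angular frequency: ω = 2π·f = 2π·151 = 948.8 rad/s.
Step 2 — Component impedances:
  R: Z = R = 3650 Ω
  L: Z = jωL = j·948.8·0.00139 = 0 + j1.319 Ω
Step 3 — Series combination: Z_total = R + L = 3650 + j1.319 Ω = 3650∠0.0° Ω.
Step 4 — Power factor: PF = cos(φ) = Re(Z)/|Z| = 3650/3650 = 1.
Step 5 — Type: Im(Z) = 1.319 ⇒ lagging (phase φ = 0.0°).

PF = 1 (lagging, φ = 0.0°)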